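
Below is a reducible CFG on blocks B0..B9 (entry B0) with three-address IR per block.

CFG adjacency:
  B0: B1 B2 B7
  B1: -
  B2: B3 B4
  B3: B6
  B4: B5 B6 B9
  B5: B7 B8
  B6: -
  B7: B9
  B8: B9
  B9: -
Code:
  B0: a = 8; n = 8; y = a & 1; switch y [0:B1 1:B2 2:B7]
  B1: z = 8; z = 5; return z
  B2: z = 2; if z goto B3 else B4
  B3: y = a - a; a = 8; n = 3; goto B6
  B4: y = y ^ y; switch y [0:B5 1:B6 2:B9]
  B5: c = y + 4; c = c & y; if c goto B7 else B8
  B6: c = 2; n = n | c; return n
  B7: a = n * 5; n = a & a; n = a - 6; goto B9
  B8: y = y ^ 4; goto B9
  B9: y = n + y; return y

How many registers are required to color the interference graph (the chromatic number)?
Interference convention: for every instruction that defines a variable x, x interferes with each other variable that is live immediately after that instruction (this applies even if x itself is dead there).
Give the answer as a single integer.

Block summaries:
  B0: {a,n,y} / ∅
  B1: {z} / ∅
  B2: {z} / ∅
  B3: {a,n,y} / {a}
  B4: {y} / {y}
  B5: {c} / {y}
  B6: {c,n} / {n}
  B7: {a,n} / {n}
  B8: {y} / {y}
  B9: {y} / {n,y}

Backward fixpoint:
  B0: in=∅ out={a,n,y}
  B1: in=∅ out=∅
  B2: in={a,n,y} out={a,n,y}
  B3: in={a} out={n}
  B4: in={n,y} out={n,y}
  B5: in={n,y} out={n,y}
  B6: in={n} out=∅
  B7: in={n,y} out={n,y}
  B8: in={n,y} out={n,y}
  B9: in={n,y} out=∅

Interfere edges:
  a — {n,y,z}
  c — {n,y}
  n — {a,c,y,z}
  y — {a,c,n,z}
  z — {a,n,y}

Colouring:
  {a,n,y,z} pairwise interfere (4-clique) ⇒ χ ≥ 4
  4-colouring: R0={n}  R1={y}  R2={a,c}  R3={z}
  χ = 4

Answer: 4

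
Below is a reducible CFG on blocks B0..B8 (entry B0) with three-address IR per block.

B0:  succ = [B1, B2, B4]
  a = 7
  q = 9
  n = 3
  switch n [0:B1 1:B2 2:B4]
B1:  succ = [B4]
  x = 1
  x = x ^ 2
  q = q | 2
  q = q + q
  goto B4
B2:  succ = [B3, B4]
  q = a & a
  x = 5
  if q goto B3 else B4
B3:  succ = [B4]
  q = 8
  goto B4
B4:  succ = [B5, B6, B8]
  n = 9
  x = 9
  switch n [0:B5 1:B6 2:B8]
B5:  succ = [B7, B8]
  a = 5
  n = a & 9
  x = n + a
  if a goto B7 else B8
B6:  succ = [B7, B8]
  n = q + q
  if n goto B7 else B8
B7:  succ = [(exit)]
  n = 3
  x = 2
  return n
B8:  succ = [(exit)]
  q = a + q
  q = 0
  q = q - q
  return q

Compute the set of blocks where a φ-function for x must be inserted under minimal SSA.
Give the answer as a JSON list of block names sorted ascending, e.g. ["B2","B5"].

idom tree: B1←B0 B2←B0 B3←B2 B4←B0 B5←B4 B6←B4 B7←B4 B8←B4
Dom∩ at merges:
  B4: preds {B0,B1,B2,B3}: {B0} ∩ {B0,B1} ∩ {B0,B2} ∩ {B0,B2,B3} = {B0}; idom=B0
  B7: preds {B5,B6}: {B0,B4,B5} ∩ {B0,B4,B6} = {B0,B4}; idom=B4
  B8: preds {B4,B5,B6}: {B0,B4} ∩ {B0,B4,B5} ∩ {B0,B4,B6} = {B0,B4}; idom=B4

Frontier:
  B4←B0: walk · to B0
  B4←B1: walk B1 to B0
  B4←B2: walk B2 to B0
  B4←B3: walk B3→B2 to B0
  B7←B5: walk B5 to B4
  B7←B6: walk B6 to B4
  B8←B4: walk · to B4
  B8←B5: walk B5 to B4
  B8←B6: walk B6 to B4
  DF(B0)=∅
  DF(B1)={B4}
  DF(B2)={B4}
  DF(B3)={B4}
  DF(B4)=∅
  DF(B5)={B7,B8}
  DF(B6)={B7,B8}
  DF(B7)=∅
  DF(B8)=∅

φ for x: defs {B1,B2,B4,B5,B7}
  DF⁺ = {B4,B7,B8}

Answer: ["B4", "B7", "B8"]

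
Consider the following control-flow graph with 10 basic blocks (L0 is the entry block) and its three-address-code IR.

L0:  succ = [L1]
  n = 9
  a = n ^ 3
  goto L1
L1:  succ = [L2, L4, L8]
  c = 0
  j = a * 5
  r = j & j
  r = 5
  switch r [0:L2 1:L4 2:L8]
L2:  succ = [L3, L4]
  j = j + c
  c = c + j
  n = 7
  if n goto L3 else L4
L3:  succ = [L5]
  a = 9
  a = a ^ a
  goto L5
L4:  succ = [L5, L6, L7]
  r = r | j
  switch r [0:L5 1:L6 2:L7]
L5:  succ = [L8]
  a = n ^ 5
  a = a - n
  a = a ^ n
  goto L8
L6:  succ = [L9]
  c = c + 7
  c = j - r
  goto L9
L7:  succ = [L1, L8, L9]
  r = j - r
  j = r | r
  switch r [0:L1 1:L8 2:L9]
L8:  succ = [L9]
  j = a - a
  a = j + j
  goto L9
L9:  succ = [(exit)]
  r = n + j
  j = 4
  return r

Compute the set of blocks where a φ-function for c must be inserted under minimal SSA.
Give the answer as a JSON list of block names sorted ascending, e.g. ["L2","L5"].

Answer: ["L1", "L4", "L5", "L8", "L9"]

Derivation:
idom tree: L1←L0 L2←L1 L3←L2 L4←L1 L5←L1 L6←L4 L7←L4 L8←L1 L9←L1
Join-block Dom:
  L1: preds {L0,L7}: {L0} ∩ {L0,L1,L4,L7} = {L0}; idom=L0
  L4: preds {L1,L2}: {L0,L1} ∩ {L0,L1,L2} = {L0,L1}; idom=L1
  L5: preds {L3,L4}: {L0,L1,L2,L3} ∩ {L0,L1,L4} = {L0,L1}; idom=L1
  L8: preds {L1,L5,L7}: {L0,L1} ∩ {L0,L1,L5} ∩ {L0,L1,L4,L7} = {L0,L1}; idom=L1
  L9: preds {L6,L7,L8}: {L0,L1,L4,L6} ∩ {L0,L1,L4,L7} ∩ {L0,L1,L8} = {L0,L1}; idom=L1

DF walk-up:
  join L1 pred L0: · stop@L0
  join L1 pred L7: L7→L4→L1 stop@L0
  join L4 pred L1: · stop@L1
  join L4 pred L2: L2 stop@L1
  join L5 pred L3: L3→L2 stop@L1
  join L5 pred L4: L4 stop@L1
  join L8 pred L1: · stop@L1
  join L8 pred L5: L5 stop@L1
  join L8 pred L7: L7→L4 stop@L1
  join L9 pred L6: L6→L4 stop@L1
  join L9 pred L7: L7→L4 stop@L1
  join L9 pred L8: L8 stop@L1
  DF(L0)=∅
  DF(L1)={L1}
  DF(L2)={L4,L5}
  DF(L3)={L5}
  DF(L4)={L1,L5,L8,L9}
  DF(L5)={L8}
  DF(L6)={L9}
  DF(L7)={L1,L8,L9}
  DF(L8)={L9}
  DF(L9)=∅

φ for c: defs {L1,L2,L6}
  DF⁺ = {L1,L4,L5,L8,L9}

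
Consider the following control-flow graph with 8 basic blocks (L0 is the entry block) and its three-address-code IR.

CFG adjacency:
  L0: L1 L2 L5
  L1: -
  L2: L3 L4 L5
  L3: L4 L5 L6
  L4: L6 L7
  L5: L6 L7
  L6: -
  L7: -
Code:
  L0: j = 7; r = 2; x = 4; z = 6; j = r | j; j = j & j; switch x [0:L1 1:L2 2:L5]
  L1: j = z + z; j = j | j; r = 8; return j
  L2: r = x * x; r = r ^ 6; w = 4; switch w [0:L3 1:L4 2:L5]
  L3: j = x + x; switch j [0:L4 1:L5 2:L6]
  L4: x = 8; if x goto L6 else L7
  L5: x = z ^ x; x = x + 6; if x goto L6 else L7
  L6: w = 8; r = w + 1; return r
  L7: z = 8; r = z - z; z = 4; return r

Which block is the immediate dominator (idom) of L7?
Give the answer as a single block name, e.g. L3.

Answer: L0

Working:
idom tree: L1←L0 L2←L0 L3←L2 L4←L2 L5←L0 L6←L0 L7←L0
Dom at joins:
  L4: preds {L2,L3}: {L0,L2} ∩ {L0,L2,L3} = {L0,L2}; idom=L2
  L5: preds {L0,L2,L3}: {L0} ∩ {L0,L2} ∩ {L0,L2,L3} = {L0}; idom=L0
  L6: preds {L3,L4,L5}: {L0,L2,L3} ∩ {L0,L2,L4} ∩ {L0,L5} = {L0}; idom=L0
  L7: preds {L4,L5}: {L0,L2,L4} ∩ {L0,L5} = {L0}; idom=L0

idom(L7) = L0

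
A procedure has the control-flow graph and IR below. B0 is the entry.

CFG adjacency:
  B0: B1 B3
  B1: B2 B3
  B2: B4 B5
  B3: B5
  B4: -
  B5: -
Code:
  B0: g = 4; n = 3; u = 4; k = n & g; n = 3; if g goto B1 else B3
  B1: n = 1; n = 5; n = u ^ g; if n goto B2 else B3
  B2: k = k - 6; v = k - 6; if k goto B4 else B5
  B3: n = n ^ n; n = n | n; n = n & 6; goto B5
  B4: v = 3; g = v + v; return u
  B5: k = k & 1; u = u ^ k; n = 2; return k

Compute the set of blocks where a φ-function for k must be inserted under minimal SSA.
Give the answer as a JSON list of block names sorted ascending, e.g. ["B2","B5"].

idom tree: B1←B0 B2←B1 B3←B0 B4←B2 B5←B0
Dom∩ at merges:
  B3: preds {B0,B1}: {B0} ∩ {B0,B1} = {B0}; idom=B0
  B5: preds {B2,B3}: {B0,B1,B2} ∩ {B0,B3} = {B0}; idom=B0

DF derivation:
  B3←B0: walk · to B0
  B3←B1: walk B1 to B0
  B5←B2: walk B2→B1 to B0
  B5←B3: walk B3 to B0
  DF(B0)=∅
  DF(B1)={B3,B5}
  DF(B2)={B5}
  DF(B3)={B5}
  DF(B4)=∅
  DF(B5)=∅

φ for k: defs {B0,B2,B5}
  DF⁺ = {B5}

Answer: ["B5"]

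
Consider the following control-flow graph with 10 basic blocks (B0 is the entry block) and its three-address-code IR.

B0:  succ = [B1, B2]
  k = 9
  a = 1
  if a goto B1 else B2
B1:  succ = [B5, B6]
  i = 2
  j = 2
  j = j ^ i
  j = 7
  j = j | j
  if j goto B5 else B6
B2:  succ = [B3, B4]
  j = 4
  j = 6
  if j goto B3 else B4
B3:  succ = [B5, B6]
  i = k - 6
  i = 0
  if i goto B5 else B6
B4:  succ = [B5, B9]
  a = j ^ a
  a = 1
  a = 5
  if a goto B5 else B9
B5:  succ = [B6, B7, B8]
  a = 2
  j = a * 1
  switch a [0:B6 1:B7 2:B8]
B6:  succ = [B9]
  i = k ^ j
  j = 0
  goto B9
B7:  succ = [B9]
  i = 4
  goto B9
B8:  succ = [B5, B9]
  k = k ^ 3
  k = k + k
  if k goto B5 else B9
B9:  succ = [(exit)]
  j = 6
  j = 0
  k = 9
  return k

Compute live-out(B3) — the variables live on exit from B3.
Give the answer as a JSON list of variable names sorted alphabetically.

def/use:
  B0 def {a,k} use ∅
  B1 def {i,j} use ∅
  B2 def {j} use ∅
  B3 def {i} use {k}
  B4 def {a} use {a,j}
  B5 def {a,j} use ∅
  B6 def {i,j} use {j,k}
  B7 def {i} use ∅
  B8 def {k} use {k}
  B9 def {j,k} use ∅

Liveness:
  live B0: ∅→{a,k}
  live B1: {k}→{j,k}
  live B2: {a,k}→{a,j,k}
  live B3: {j,k}→{j,k}
  live B4: {a,j,k}→{k}
  live B5: {k}→{j,k}
  live B6: {j,k}→∅
  live B7: ∅→∅
  live B8: {k}→{k}
  live B9: ∅→∅

live-out(B3) = ["j", "k"]

Answer: ["j", "k"]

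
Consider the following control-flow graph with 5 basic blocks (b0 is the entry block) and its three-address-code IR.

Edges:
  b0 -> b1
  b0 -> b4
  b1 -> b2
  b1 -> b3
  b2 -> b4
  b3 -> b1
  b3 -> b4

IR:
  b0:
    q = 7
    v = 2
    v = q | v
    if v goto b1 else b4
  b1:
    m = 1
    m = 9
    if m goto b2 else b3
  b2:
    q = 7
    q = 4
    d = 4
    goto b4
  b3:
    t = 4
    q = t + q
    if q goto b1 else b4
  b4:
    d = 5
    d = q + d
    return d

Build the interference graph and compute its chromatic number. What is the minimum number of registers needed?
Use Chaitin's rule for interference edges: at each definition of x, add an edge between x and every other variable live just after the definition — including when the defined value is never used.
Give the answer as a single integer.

Answer: 2

Analysis:
Block summaries:
  b0: {q,v} / ∅
  b1: {m} / ∅
  b2: {d,q} / ∅
  b3: {q,t} / {q}
  b4: {d} / {q}

Live sets:
  b0 li=∅ lo={q}
  b1 li={q} lo={q}
  b2 li=∅ lo={q}
  b3 li={q} lo={q}
  b4 li={q} lo=∅

Conflict graph:
  d: {q}
  m: {q}
  q: {d,m,t,v}
  t: {q}
  v: {q}

Colouring:
  {d,q} pairwise interfere (2-clique) ⇒ χ ≥ 2
  assign d→c1 m→c1 q→c0 t→c1 v→c1 — no edge inside a register ⇒ χ ≤ 2
  χ = 2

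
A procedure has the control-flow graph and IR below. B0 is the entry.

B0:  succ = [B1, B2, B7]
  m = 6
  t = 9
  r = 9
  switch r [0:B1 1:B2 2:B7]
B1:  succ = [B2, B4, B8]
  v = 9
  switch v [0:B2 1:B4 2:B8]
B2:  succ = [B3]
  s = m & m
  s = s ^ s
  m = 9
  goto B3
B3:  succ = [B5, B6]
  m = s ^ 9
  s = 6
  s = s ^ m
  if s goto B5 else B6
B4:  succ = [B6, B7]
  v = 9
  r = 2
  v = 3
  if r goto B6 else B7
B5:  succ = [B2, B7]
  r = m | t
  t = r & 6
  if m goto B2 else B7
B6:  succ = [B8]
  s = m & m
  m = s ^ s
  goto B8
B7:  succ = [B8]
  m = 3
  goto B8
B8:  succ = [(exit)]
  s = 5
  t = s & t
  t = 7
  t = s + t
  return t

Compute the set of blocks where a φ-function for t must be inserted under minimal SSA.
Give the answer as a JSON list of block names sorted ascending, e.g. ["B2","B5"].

idom tree: B1←B0 B2←B0 B3←B2 B4←B1 B5←B3 B6←B0 B7←B0 B8←B0
Dom at joins:
  B2: preds {B0,B1,B5}: {B0} ∩ {B0,B1} ∩ {B0,B2,B3,B5} = {B0}; idom=B0
  B6: preds {B3,B4}: {B0,B2,B3} ∩ {B0,B1,B4} = {B0}; idom=B0
  B7: preds {B0,B4,B5}: {B0} ∩ {B0,B1,B4} ∩ {B0,B2,B3,B5} = {B0}; idom=B0
  B8: preds {B1,B6,B7}: {B0,B1} ∩ {B0,B6} ∩ {B0,B7} = {B0}; idom=B0

Frontier:
  B2←B0: walk · to B0
  B2←B1: walk B1 to B0
  B2←B5: walk B5→B3→B2 to B0
  B6←B3: walk B3→B2 to B0
  B6←B4: walk B4→B1 to B0
  B7←B0: walk · to B0
  B7←B4: walk B4→B1 to B0
  B7←B5: walk B5→B3→B2 to B0
  B8←B1: walk B1 to B0
  B8←B6: walk B6 to B0
  B8←B7: walk B7 to B0
  DF(B0)=∅
  DF(B1)={B2,B6,B7,B8}
  DF(B2)={B2,B6,B7}
  DF(B3)={B2,B6,B7}
  DF(B4)={B6,B7}
  DF(B5)={B2,B7}
  DF(B6)={B8}
  DF(B7)={B8}
  DF(B8)=∅

φ for t: defs {B0,B5,B8}
  DF⁺ = {B2,B6,B7,B8}

Answer: ["B2", "B6", "B7", "B8"]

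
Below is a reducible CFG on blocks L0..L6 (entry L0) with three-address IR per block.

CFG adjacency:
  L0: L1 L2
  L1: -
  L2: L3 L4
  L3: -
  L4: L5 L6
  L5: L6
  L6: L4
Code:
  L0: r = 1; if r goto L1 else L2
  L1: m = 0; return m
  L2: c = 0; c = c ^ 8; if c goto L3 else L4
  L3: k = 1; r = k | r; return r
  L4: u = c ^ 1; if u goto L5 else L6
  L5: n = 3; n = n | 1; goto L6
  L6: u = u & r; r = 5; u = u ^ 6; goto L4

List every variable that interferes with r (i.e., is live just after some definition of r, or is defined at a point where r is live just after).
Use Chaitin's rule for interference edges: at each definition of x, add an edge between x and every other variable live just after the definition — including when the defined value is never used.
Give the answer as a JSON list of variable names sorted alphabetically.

Answer: ["c", "k", "n", "u"]

Working:
def/use:
  L0: def={r} ue=∅
  L1: def={m} ue=∅
  L2: def={c} ue=∅
  L3: def={k,r} ue={r}
  L4: def={u} ue={c}
  L5: def={n} ue=∅
  L6: def={r,u} ue={r,u}

Liveness:
  live L0: ∅→{r}
  live L1: ∅→∅
  live L2: {r}→{c,r}
  live L3: {r}→∅
  live L4: {c,r}→{c,r,u}
  live L5: {c,r,u}→{c,r,u}
  live L6: {c,r,u}→{c,r}

Interfere edges:
  c — {n,r,u}
  k — {r}
  m — ∅
  n — {c,r,u}
  r — {c,k,n,u}
  u — {c,n,r}

N(r) = ["c", "k", "n", "u"]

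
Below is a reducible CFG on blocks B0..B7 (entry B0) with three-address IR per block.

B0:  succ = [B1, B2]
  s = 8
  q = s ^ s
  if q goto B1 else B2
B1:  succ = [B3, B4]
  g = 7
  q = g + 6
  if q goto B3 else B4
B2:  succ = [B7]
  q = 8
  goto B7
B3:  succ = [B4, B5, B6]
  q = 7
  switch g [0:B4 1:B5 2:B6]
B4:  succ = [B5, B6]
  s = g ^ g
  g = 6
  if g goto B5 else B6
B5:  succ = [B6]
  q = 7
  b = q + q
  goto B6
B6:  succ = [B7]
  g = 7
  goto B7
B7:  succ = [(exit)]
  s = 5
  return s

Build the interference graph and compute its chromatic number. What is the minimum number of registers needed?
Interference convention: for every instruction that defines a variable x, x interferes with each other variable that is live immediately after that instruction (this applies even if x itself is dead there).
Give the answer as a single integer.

def/use:
  B0 def {q,s} use ∅
  B1 def {g,q} use ∅
  B2 def {q} use ∅
  B3 def {q} use {g}
  B4 def {g,s} use {g}
  B5 def {b,q} use ∅
  B6 def {g} use ∅
  B7 def {s} use ∅

Backward fixpoint:
  B0 li=∅ lo=∅
  B1 li=∅ lo={g}
  B2 li=∅ lo=∅
  B3 li={g} lo={g}
  B4 li={g} lo=∅
  B5 li=∅ lo=∅
  B6 li=∅ lo=∅
  B7 li=∅ lo=∅

Interfere edges:
  b↔∅
  g↔{q}
  q↔{g}
  s↔∅

Registers:
  {g,q} pairwise interfere (2-clique) ⇒ χ ≥ 2
  assign b→R0 g→R0 q→R1 s→R0 — no edge inside a register ⇒ χ ≤ 2
  χ = 2

Answer: 2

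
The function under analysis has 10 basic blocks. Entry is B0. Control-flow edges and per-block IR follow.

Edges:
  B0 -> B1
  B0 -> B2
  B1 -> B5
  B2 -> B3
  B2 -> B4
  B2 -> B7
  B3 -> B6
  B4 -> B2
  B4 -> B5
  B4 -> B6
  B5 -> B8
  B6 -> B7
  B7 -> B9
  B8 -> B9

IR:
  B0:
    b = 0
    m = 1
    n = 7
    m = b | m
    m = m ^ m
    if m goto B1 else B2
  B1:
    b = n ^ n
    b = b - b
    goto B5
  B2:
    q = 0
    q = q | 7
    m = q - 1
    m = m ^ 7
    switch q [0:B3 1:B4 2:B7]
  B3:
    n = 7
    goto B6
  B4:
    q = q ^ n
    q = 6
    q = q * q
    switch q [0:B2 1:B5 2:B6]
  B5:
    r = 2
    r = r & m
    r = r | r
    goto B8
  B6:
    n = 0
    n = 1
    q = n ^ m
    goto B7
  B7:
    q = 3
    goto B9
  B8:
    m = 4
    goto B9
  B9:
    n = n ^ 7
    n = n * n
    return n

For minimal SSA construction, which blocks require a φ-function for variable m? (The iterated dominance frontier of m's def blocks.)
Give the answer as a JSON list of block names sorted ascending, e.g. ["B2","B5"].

idom tree: B1←B0 B2←B0 B3←B2 B4←B2 B5←B0 B6←B2 B7←B2 B8←B5 B9←B0
Join-block Dom:
  B2: preds {B0,B4}: {B0} ∩ {B0,B2,B4} = {B0}; idom=B0
  B5: preds {B1,B4}: {B0,B1} ∩ {B0,B2,B4} = {B0}; idom=B0
  B6: preds {B3,B4}: {B0,B2,B3} ∩ {B0,B2,B4} = {B0,B2}; idom=B2
  B7: preds {B2,B6}: {B0,B2} ∩ {B0,B2,B6} = {B0,B2}; idom=B2
  B9: preds {B7,B8}: {B0,B2,B7} ∩ {B0,B5,B8} = {B0}; idom=B0

DF derivation:
  join B2 pred B0: · stop@B0
  join B2 pred B4: B4→B2 stop@B0
  join B5 pred B1: B1 stop@B0
  join B5 pred B4: B4→B2 stop@B0
  join B6 pred B3: B3 stop@B2
  join B6 pred B4: B4 stop@B2
  join B7 pred B2: · stop@B2
  join B7 pred B6: B6 stop@B2
  join B9 pred B7: B7→B2 stop@B0
  join B9 pred B8: B8→B5 stop@B0
  B0 → ∅
  B1 → {B5}
  B2 → {B2,B5,B9}
  B3 → {B6}
  B4 → {B2,B5,B6}
  B5 → {B9}
  B6 → {B7}
  B7 → {B9}
  B8 → {B9}
  B9 → ∅

φ for m: defs {B0,B2,B8}
  DF⁺ = {B2,B5,B9}

Answer: ["B2", "B5", "B9"]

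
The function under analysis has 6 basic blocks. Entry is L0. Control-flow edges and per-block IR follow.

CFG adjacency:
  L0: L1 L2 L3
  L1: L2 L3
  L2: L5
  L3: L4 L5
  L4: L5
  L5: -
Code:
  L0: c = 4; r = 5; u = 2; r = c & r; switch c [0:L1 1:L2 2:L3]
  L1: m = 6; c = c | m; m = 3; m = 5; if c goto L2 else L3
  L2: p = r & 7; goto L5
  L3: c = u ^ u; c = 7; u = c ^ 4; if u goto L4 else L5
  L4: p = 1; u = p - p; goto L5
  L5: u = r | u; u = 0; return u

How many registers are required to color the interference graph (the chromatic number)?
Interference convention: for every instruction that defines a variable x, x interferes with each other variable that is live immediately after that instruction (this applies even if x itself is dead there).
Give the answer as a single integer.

Per-block:
  L0: {c,r,u} / ∅
  L1: {c,m} / {c}
  L2: {p} / {r}
  L3: {c,u} / {u}
  L4: {p,u} / ∅
  L5: {u} / {r,u}

Liveness:
  L0: in=∅ out={c,r,u}
  L1: in={c,r,u} out={r,u}
  L2: in={r,u} out={r,u}
  L3: in={r,u} out={r,u}
  L4: in={r} out={r,u}
  L5: in={r,u} out=∅

Interfere edges:
  c — {m,r,u}
  m — {c,r,u}
  p — {r,u}
  r — {c,m,p,u}
  u — {c,m,p,r}

Colouring:
  lower bound: {c,m,r,u} mutually conflict ⇒ χ ≥ 4
  4-colouring: r0={r}  r1={u}  r2={c,p}  r3={m}
  χ = 4

Answer: 4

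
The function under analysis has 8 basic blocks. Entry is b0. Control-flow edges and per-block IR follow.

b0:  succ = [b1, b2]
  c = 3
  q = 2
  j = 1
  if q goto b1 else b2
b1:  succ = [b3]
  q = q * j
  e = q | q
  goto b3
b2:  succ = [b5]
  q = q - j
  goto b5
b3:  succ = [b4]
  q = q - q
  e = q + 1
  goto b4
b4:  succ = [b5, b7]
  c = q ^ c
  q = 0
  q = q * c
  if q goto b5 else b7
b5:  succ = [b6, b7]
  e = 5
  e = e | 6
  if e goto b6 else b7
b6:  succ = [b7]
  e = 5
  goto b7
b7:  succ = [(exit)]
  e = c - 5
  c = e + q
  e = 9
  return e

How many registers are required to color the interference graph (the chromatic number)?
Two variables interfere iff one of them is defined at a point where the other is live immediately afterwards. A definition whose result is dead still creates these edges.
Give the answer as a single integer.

Answer: 3

Working:
def/use:
  b0: def={c,j,q} ue=∅
  b1: def={e,q} ue={j,q}
  b2: def={q} ue={j,q}
  b3: def={e,q} ue={q}
  b4: def={c,q} ue={c,q}
  b5: def={e} ue=∅
  b6: def={e} ue=∅
  b7: def={c,e} ue={c,q}

Live sets:
  b0: in=∅ out={c,j,q}
  b1: in={c,j,q} out={c,q}
  b2: in={c,j,q} out={c,q}
  b3: in={c,q} out={c,q}
  b4: in={c,q} out={c,q}
  b5: in={c,q} out={c,q}
  b6: in={c,q} out={c,q}
  b7: in={c,q} out=∅

Interfere edges:
  c — {e,j,q}
  e — {c,q}
  j — {c,q}
  q — {c,e,j}

Chromatic number:
  clique {c,e,q} ⇒ need ≥ 3
  assign c→r0 e→r2 j→r2 q→r1 — no edge inside a register ⇒ χ ≤ 3
  χ = 3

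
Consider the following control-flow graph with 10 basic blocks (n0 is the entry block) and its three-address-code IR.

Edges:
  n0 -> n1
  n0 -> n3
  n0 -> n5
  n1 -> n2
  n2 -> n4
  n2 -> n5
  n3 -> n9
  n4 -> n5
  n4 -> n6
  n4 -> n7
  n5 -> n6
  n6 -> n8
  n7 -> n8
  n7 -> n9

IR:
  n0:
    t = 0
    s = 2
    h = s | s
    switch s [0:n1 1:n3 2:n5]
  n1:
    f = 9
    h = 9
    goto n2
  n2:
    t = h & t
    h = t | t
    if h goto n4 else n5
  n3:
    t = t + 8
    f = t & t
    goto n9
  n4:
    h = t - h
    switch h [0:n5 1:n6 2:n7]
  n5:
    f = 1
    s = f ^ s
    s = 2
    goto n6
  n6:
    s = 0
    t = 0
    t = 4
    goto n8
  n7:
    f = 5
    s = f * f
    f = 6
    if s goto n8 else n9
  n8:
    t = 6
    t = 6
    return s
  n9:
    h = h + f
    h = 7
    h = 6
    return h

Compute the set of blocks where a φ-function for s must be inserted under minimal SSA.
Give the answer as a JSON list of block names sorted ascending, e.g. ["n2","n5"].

Answer: ["n6", "n8", "n9"]

Working:
idom tree: n1←n0 n2←n1 n3←n0 n4←n2 n5←n0 n6←n0 n7←n4 n8←n0 n9←n0
Join-block Dom:
  n5: preds {n0,n2,n4}: {n0} ∩ {n0,n1,n2} ∩ {n0,n1,n2,n4} = {n0}; idom=n0
  n6: preds {n4,n5}: {n0,n1,n2,n4} ∩ {n0,n5} = {n0}; idom=n0
  n8: preds {n6,n7}: {n0,n6} ∩ {n0,n1,n2,n4,n7} = {n0}; idom=n0
  n9: preds {n3,n7}: {n0,n3} ∩ {n0,n1,n2,n4,n7} = {n0}; idom=n0

Frontier:
  n5←n0: walk · to n0
  n5←n2: walk n2→n1 to n0
  n5←n4: walk n4→n2→n1 to n0
  n6←n4: walk n4→n2→n1 to n0
  n6←n5: walk n5 to n0
  n8←n6: walk n6 to n0
  n8←n7: walk n7→n4→n2→n1 to n0
  n9←n3: walk n3 to n0
  n9←n7: walk n7→n4→n2→n1 to n0
  n0: DF=∅
  n1: DF={n5,n6,n8,n9}
  n2: DF={n5,n6,n8,n9}
  n3: DF={n9}
  n4: DF={n5,n6,n8,n9}
  n5: DF={n6}
  n6: DF={n8}
  n7: DF={n8,n9}
  n8: DF=∅
  n9: DF=∅

φ for s: defs {n0,n5,n6,n7}
  DF⁺ = {n6,n8,n9}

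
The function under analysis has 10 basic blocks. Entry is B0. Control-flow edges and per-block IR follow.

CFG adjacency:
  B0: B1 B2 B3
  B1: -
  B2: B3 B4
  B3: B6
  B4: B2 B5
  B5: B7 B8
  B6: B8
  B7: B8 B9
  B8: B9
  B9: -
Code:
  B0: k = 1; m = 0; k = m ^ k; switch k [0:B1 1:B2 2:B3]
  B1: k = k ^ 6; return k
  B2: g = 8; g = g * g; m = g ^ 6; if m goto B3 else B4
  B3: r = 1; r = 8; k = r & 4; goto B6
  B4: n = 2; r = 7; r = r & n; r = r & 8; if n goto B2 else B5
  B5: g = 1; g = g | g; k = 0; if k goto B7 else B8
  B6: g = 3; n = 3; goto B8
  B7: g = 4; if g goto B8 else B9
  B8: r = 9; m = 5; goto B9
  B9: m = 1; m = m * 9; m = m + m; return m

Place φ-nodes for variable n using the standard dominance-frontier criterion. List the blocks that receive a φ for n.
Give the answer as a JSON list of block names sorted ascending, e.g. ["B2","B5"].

idom tree: B1←B0 B2←B0 B3←B0 B4←B2 B5←B4 B6←B3 B7←B5 B8←B0 B9←B0
Join-block Dom:
  B2: preds {B0,B4}: {B0} ∩ {B0,B2,B4} = {B0}; idom=B0
  B3: preds {B0,B2}: {B0} ∩ {B0,B2} = {B0}; idom=B0
  B8: preds {B5,B6,B7}: {B0,B2,B4,B5} ∩ {B0,B3,B6} ∩ {B0,B2,B4,B5,B7} = {B0}; idom=B0
  B9: preds {B7,B8}: {B0,B2,B4,B5,B7} ∩ {B0,B8} = {B0}; idom=B0

DF walk-up:
  join B2 pred B0: · stop@B0
  join B2 pred B4: B4→B2 stop@B0
  join B3 pred B0: · stop@B0
  join B3 pred B2: B2 stop@B0
  join B8 pred B5: B5→B4→B2 stop@B0
  join B8 pred B6: B6→B3 stop@B0
  join B8 pred B7: B7→B5→B4→B2 stop@B0
  join B9 pred B7: B7→B5→B4→B2 stop@B0
  join B9 pred B8: B8 stop@B0
  B0: DF=∅
  B1: DF=∅
  B2: DF={B2,B3,B8,B9}
  B3: DF={B8}
  B4: DF={B2,B8,B9}
  B5: DF={B8,B9}
  B6: DF={B8}
  B7: DF={B8,B9}
  B8: DF={B9}
  B9: DF=∅

φ for n: defs {B4,B6}
  DF⁺ = {B2,B3,B8,B9}

Answer: ["B2", "B3", "B8", "B9"]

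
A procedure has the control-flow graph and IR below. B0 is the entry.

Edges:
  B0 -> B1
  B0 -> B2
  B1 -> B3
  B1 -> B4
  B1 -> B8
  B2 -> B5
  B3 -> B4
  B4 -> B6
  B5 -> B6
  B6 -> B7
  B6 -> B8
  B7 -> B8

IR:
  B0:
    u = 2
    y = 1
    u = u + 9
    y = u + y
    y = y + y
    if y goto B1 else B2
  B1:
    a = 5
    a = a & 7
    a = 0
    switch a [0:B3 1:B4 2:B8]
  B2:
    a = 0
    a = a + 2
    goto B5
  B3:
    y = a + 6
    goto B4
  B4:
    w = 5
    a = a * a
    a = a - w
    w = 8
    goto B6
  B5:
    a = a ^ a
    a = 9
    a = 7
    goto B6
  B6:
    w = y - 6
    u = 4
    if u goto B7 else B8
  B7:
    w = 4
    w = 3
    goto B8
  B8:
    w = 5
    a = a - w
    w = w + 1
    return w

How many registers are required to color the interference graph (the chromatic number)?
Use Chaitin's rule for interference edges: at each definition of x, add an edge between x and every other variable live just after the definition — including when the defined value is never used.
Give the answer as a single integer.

Answer: 3

Analysis:
Block summaries:
  B0: {u,y} / ∅
  B1: {a} / ∅
  B2: {a} / ∅
  B3: {y} / {a}
  B4: {a,w} / {a}
  B5: {a} / {a}
  B6: {u,w} / {y}
  B7: {w} / ∅
  B8: {a,w} / {a}

Live sets:
  live B0: ∅→{y}
  live B1: {y}→{a,y}
  live B2: {y}→{a,y}
  live B3: {a}→{a,y}
  live B4: {a,y}→{a,y}
  live B5: {a,y}→{a,y}
  live B6: {a,y}→{a}
  live B7: {a}→{a}
  live B8: {a}→∅

Conflict graph:
  a — {u,w,y}
  u — {a,y}
  w — {a,y}
  y — {a,u,w}

Chromatic number:
  clique {a,u,y} ⇒ need ≥ 3
  assign a→R0 u→R2 w→R2 y→R1 — no edge inside a register ⇒ χ ≤ 3
  χ = 3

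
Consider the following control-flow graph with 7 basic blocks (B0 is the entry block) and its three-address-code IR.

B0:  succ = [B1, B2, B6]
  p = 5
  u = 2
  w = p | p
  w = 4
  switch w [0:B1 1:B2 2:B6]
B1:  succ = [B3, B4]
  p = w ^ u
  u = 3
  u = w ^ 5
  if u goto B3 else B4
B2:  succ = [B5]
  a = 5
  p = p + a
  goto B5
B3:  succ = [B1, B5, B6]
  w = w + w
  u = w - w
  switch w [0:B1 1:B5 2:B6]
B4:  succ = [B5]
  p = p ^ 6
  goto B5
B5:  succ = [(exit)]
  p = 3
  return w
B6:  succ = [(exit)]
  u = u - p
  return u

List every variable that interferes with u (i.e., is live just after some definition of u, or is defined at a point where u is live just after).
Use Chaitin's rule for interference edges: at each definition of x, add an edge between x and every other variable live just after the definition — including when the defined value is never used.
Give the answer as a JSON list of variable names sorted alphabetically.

def/use:
  B0: {p,u,w} / ∅
  B1: {p,u} / {u,w}
  B2: {a,p} / {p}
  B3: {u,w} / {w}
  B4: {p} / {p}
  B5: {p} / {w}
  B6: {u} / {p,u}

Liveness:
  live B0: ∅→{p,u,w}
  live B1: {u,w}→{p,w}
  live B2: {p,w}→{w}
  live B3: {p,w}→{p,u,w}
  live B4: {p,w}→{w}
  live B5: {w}→∅
  live B6: {p,u}→∅

Conflict graph:
  a↔{p,w}
  p↔{a,u,w}
  u↔{p,w}
  w↔{a,p,u}

N(u) = ["p", "w"]

Answer: ["p", "w"]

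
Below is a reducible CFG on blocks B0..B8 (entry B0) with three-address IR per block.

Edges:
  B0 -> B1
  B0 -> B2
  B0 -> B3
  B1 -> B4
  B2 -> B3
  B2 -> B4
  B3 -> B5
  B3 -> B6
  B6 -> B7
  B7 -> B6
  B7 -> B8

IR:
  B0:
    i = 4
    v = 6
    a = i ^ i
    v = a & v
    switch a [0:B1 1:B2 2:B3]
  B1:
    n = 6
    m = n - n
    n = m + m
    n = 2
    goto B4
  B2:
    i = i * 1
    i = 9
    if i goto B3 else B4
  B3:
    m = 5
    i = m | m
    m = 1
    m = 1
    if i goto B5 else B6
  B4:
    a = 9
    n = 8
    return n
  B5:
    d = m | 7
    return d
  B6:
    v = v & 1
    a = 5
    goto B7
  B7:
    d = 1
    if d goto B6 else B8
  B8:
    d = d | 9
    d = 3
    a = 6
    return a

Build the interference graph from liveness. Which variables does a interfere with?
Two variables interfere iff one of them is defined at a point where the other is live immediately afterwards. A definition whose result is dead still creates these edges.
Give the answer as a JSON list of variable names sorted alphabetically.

Block summaries:
  B0: {a,i,v} / ∅
  B1: {m,n} / ∅
  B2: {i} / {i}
  B3: {i,m} / ∅
  B4: {a,n} / ∅
  B5: {d} / {m}
  B6: {a,v} / {v}
  B7: {d} / ∅
  B8: {a,d} / {d}

Live sets:
  B0 li=∅ lo={i,v}
  B1 li=∅ lo=∅
  B2 li={i,v} lo={v}
  B3 li={v} lo={m,v}
  B4 li=∅ lo=∅
  B5 li={m} lo=∅
  B6 li={v} lo={v}
  B7 li={v} lo={d,v}
  B8 li={d} lo=∅

Interference:
  a: {i,v}
  d: {v}
  i: {a,m,v}
  m: {i,v}
  n: ∅
  v: {a,d,i,m}

N(a) = ["i", "v"]

Answer: ["i", "v"]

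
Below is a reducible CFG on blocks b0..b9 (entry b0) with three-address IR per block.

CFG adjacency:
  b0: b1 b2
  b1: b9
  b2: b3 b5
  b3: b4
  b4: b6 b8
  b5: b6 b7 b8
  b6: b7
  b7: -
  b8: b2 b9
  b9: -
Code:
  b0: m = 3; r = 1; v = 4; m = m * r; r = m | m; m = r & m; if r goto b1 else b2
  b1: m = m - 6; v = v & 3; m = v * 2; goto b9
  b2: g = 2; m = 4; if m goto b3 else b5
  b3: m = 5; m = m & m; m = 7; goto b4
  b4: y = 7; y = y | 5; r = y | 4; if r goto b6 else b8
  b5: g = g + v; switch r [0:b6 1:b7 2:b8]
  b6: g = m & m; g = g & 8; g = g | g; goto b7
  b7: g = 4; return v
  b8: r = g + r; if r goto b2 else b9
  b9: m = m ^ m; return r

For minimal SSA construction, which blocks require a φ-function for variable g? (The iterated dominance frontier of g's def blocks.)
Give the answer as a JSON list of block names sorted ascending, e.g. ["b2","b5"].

Answer: ["b2", "b6", "b7", "b8", "b9"]

Working:
idom tree: b1←b0 b2←b0 b3←b2 b4←b3 b5←b2 b6←b2 b7←b2 b8←b2 b9←b0
Dom∩ at merges:
  b2: preds {b0,b8}: {b0} ∩ {b0,b2,b8} = {b0}; idom=b0
  b6: preds {b4,b5}: {b0,b2,b3,b4} ∩ {b0,b2,b5} = {b0,b2}; idom=b2
  b7: preds {b5,b6}: {b0,b2,b5} ∩ {b0,b2,b6} = {b0,b2}; idom=b2
  b8: preds {b4,b5}: {b0,b2,b3,b4} ∩ {b0,b2,b5} = {b0,b2}; idom=b2
  b9: preds {b1,b8}: {b0,b1} ∩ {b0,b2,b8} = {b0}; idom=b0

Frontier:
  b2←b0: walk · to b0
  b2←b8: walk b8→b2 to b0
  b6←b4: walk b4→b3 to b2
  b6←b5: walk b5 to b2
  b7←b5: walk b5 to b2
  b7←b6: walk b6 to b2
  b8←b4: walk b4→b3 to b2
  b8←b5: walk b5 to b2
  b9←b1: walk b1 to b0
  b9←b8: walk b8→b2 to b0
  DF(b0)=∅
  DF(b1)={b9}
  DF(b2)={b2,b9}
  DF(b3)={b6,b8}
  DF(b4)={b6,b8}
  DF(b5)={b6,b7,b8}
  DF(b6)={b7}
  DF(b7)=∅
  DF(b8)={b2,b9}
  DF(b9)=∅

φ for g: defs {b2,b5,b6,b7}
  DF⁺ = {b2,b6,b7,b8,b9}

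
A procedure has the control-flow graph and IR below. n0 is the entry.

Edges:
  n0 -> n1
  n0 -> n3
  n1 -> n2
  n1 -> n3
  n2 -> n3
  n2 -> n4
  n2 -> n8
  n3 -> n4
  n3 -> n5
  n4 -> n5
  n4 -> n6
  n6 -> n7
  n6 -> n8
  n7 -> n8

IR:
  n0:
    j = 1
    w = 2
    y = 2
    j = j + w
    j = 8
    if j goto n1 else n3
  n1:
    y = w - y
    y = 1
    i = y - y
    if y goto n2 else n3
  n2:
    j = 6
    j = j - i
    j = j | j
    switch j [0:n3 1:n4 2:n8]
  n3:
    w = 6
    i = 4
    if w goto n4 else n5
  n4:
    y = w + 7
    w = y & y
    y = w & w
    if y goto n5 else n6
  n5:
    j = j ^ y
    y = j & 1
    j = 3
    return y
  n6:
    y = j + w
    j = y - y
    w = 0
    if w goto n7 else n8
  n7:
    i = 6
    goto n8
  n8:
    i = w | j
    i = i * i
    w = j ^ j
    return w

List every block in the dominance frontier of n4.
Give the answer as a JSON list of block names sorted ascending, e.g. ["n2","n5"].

Answer: ["n5", "n8"]

Working:
idom tree: n1←n0 n2←n1 n3←n0 n4←n0 n5←n0 n6←n4 n7←n6 n8←n0
Join-block Dom:
  n3: preds {n0,n1,n2}: {n0} ∩ {n0,n1} ∩ {n0,n1,n2} = {n0}; idom=n0
  n4: preds {n2,n3}: {n0,n1,n2} ∩ {n0,n3} = {n0}; idom=n0
  n5: preds {n3,n4}: {n0,n3} ∩ {n0,n4} = {n0}; idom=n0
  n8: preds {n2,n6,n7}: {n0,n1,n2} ∩ {n0,n4,n6} ∩ {n0,n4,n6,n7} = {n0}; idom=n0

DF derivation:
  join n3 pred n0: · stop@n0
  join n3 pred n1: n1 stop@n0
  join n3 pred n2: n2→n1 stop@n0
  join n4 pred n2: n2→n1 stop@n0
  join n4 pred n3: n3 stop@n0
  join n5 pred n3: n3 stop@n0
  join n5 pred n4: n4 stop@n0
  join n8 pred n2: n2→n1 stop@n0
  join n8 pred n6: n6→n4 stop@n0
  join n8 pred n7: n7→n6→n4 stop@n0
  DF(n0)=∅
  DF(n1)={n3,n4,n8}
  DF(n2)={n3,n4,n8}
  DF(n3)={n4,n5}
  DF(n4)={n5,n8}
  DF(n5)=∅
  DF(n6)={n8}
  DF(n7)={n8}
  DF(n8)=∅

DF(n4) = ["n5", "n8"]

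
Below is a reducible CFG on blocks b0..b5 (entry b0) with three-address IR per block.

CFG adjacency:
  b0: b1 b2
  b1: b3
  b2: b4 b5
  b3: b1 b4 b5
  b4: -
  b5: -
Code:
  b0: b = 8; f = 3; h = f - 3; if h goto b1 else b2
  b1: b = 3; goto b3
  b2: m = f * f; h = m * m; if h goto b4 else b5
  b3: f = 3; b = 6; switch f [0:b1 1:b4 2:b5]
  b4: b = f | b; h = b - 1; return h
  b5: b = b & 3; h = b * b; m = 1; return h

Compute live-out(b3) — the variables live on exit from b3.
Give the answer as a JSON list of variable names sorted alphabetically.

Answer: ["b", "f"]

Working:
Per-block:
  b0: {b,f,h} / ∅
  b1: {b} / ∅
  b2: {h,m} / {f}
  b3: {b,f} / ∅
  b4: {b,h} / {b,f}
  b5: {b,h,m} / {b}

Backward fixpoint:
  b0: in=∅ out={b,f}
  b1: in=∅ out=∅
  b2: in={b,f} out={b,f}
  b3: in=∅ out={b,f}
  b4: in={b,f} out=∅
  b5: in={b} out=∅

live-out(b3) = ["b", "f"]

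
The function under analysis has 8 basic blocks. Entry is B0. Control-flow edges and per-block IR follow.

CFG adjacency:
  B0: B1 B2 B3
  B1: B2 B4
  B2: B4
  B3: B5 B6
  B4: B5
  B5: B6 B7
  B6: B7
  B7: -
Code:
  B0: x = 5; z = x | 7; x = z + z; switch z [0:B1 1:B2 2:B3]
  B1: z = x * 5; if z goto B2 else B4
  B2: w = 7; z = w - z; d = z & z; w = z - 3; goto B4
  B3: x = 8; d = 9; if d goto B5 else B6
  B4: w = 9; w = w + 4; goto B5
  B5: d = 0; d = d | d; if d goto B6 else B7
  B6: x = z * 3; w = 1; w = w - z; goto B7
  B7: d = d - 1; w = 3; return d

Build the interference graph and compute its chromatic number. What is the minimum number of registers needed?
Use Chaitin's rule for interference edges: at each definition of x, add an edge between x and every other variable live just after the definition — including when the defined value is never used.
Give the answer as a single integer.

Per-block:
  B0: def={x,z} ue=∅
  B1: def={z} ue={x}
  B2: def={d,w,z} ue={z}
  B3: def={d,x} ue=∅
  B4: def={w} ue=∅
  B5: def={d} ue=∅
  B6: def={w,x} ue={z}
  B7: def={d,w} ue={d}

Liveness:
  B0 li=∅ lo={x,z}
  B1 li={x} lo={z}
  B2 li={z} lo={z}
  B3 li={z} lo={d,z}
  B4 li={z} lo={z}
  B5 li={z} lo={d,z}
  B6 li={d,z} lo={d}
  B7 li={d} lo=∅

Conflict graph:
  d: {w,x,z}
  w: {d,z}
  x: {d,z}
  z: {d,w,x}

Registers:
  {d,w,z} pairwise interfere (3-clique) ⇒ χ ≥ 3
  3-colouring: c0={d}  c1={z}  c2={w,x}
  χ = 3

Answer: 3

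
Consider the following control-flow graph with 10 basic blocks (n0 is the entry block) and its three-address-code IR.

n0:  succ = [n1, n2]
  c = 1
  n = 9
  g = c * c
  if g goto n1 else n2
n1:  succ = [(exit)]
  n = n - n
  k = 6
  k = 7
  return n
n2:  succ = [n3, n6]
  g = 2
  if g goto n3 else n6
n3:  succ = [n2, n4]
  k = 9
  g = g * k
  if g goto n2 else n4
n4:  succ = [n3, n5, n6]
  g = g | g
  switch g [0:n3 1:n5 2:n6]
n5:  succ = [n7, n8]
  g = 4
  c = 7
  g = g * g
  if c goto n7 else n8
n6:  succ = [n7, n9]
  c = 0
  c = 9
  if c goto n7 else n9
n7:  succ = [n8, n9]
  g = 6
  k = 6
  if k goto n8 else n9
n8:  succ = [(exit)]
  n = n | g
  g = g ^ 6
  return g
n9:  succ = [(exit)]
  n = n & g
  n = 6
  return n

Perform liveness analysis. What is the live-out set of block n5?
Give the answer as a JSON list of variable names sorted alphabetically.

Answer: ["g", "n"]

Derivation:
Per-block:
  n0: def={c,g,n} ue=∅
  n1: def={k,n} ue={n}
  n2: def={g} ue=∅
  n3: def={g,k} ue={g}
  n4: def={g} ue={g}
  n5: def={c,g} ue=∅
  n6: def={c} ue=∅
  n7: def={g,k} ue=∅
  n8: def={g,n} ue={g,n}
  n9: def={n} ue={g,n}

Backward fixpoint:
  n0 li=∅ lo={n}
  n1 li={n} lo=∅
  n2 li={n} lo={g,n}
  n3 li={g,n} lo={g,n}
  n4 li={g,n} lo={g,n}
  n5 li={n} lo={g,n}
  n6 li={g,n} lo={g,n}
  n7 li={n} lo={g,n}
  n8 li={g,n} lo=∅
  n9 li={g,n} lo=∅

live-out(n5) = ["g", "n"]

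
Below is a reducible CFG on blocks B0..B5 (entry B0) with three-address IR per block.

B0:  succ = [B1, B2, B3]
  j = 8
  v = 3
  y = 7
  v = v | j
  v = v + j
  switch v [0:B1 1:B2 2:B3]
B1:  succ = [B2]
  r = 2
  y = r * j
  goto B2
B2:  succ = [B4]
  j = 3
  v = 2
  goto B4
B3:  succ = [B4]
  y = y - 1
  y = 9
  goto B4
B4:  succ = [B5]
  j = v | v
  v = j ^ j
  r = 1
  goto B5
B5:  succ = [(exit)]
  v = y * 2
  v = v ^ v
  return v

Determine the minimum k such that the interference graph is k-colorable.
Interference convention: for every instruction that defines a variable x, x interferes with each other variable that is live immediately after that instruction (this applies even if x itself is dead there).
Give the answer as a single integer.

Answer: 3

Derivation:
def/use:
  B0: def={j,v,y} ue=∅
  B1: def={r,y} ue={j}
  B2: def={j,v} ue=∅
  B3: def={y} ue={y}
  B4: def={j,r,v} ue={v}
  B5: def={v} ue={y}

Backward fixpoint:
  B0: in=∅ out={j,v,y}
  B1: in={j} out={y}
  B2: in={y} out={v,y}
  B3: in={v,y} out={v,y}
  B4: in={v,y} out={y}
  B5: in={y} out=∅

Conflict graph:
  j↔{r,v,y}
  r↔{j,y}
  v↔{j,y}
  y↔{j,r,v}

Chromatic number:
  clique {j,r,y} ⇒ need ≥ 3
  3-colouring: c0={j}  c1={y}  c2={r,v}
  χ = 3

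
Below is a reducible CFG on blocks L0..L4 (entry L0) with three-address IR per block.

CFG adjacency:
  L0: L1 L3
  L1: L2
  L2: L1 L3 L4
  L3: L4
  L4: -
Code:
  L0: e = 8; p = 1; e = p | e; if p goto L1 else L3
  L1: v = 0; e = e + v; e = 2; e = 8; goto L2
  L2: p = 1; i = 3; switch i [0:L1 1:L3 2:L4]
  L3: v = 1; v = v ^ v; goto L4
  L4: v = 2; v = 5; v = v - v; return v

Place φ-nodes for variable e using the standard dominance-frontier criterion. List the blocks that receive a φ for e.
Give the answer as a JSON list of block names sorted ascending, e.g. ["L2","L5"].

idom tree: L1←L0 L2←L1 L3←L0 L4←L0
Dom at joins:
  L1: preds {L0,L2}: {L0} ∩ {L0,L1,L2} = {L0}; idom=L0
  L3: preds {L0,L2}: {L0} ∩ {L0,L1,L2} = {L0}; idom=L0
  L4: preds {L2,L3}: {L0,L1,L2} ∩ {L0,L3} = {L0}; idom=L0

DF derivation:
  join L1 pred L0: · stop@L0
  join L1 pred L2: L2→L1 stop@L0
  join L3 pred L0: · stop@L0
  join L3 pred L2: L2→L1 stop@L0
  join L4 pred L2: L2→L1 stop@L0
  join L4 pred L3: L3 stop@L0
  DF(L0)=∅
  DF(L1)={L1,L3,L4}
  DF(L2)={L1,L3,L4}
  DF(L3)={L4}
  DF(L4)=∅

φ for e: defs {L0,L1}
  DF⁺ = {L1,L3,L4}

Answer: ["L1", "L3", "L4"]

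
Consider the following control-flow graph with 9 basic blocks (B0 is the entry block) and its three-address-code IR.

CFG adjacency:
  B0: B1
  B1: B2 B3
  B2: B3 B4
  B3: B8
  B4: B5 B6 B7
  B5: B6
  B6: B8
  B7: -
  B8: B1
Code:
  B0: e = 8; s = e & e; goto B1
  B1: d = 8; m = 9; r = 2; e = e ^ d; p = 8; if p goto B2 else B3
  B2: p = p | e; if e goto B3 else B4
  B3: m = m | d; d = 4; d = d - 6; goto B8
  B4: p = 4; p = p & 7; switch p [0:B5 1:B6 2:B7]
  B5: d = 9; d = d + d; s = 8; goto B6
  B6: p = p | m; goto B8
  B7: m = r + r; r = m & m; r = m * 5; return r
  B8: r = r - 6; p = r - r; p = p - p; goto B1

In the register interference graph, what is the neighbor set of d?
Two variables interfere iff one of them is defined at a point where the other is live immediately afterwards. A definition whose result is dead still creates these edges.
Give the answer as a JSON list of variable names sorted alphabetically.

Per-block:
  B0 def {e,s} use ∅
  B1 def {d,e,m,p,r} use {e}
  B2 def {p} use {e,p}
  B3 def {d,m} use {d,m}
  B4 def {p} use ∅
  B5 def {d,s} use ∅
  B6 def {p} use {m,p}
  B7 def {m,r} use {r}
  B8 def {p,r} use {r}

Backward fixpoint:
  B0: in=∅ out={e}
  B1: in={e} out={d,e,m,p,r}
  B2: in={d,e,m,p,r} out={d,e,m,r}
  B3: in={d,e,m,r} out={e,r}
  B4: in={e,m,r} out={e,m,p,r}
  B5: in={e,m,p,r} out={e,m,p,r}
  B6: in={e,m,p,r} out={e,r}
  B7: in={r} out=∅
  B8: in={e,r} out={e}

Conflict graph:
  d↔{e,m,p,r}
  e↔{d,m,p,r,s}
  m↔{d,e,p,r,s}
  p↔{d,e,m,r,s}
  r↔{d,e,m,p,s}
  s↔{e,m,p,r}

N(d) = ["e", "m", "p", "r"]

Answer: ["e", "m", "p", "r"]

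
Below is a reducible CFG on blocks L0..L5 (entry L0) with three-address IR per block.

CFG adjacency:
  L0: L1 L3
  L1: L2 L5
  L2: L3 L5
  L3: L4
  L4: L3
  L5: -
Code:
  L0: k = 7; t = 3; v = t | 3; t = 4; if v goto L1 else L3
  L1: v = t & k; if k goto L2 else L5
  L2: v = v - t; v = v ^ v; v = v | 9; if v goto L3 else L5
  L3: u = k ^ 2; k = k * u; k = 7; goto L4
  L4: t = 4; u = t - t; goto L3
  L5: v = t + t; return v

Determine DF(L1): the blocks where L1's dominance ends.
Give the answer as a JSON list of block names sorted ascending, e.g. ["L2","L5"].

idom tree: L1←L0 L2←L1 L3←L0 L4←L3 L5←L1
Dom∩ at merges:
  L3: preds {L0,L2,L4}: {L0} ∩ {L0,L1,L2} ∩ {L0,L3,L4} = {L0}; idom=L0
  L5: preds {L1,L2}: {L0,L1} ∩ {L0,L1,L2} = {L0,L1}; idom=L1

Frontier:
  join L3 pred L0: · stop@L0
  join L3 pred L2: L2→L1 stop@L0
  join L3 pred L4: L4→L3 stop@L0
  join L5 pred L1: · stop@L1
  join L5 pred L2: L2 stop@L1
  DF(L0)=∅
  DF(L1)={L3}
  DF(L2)={L3,L5}
  DF(L3)={L3}
  DF(L4)={L3}
  DF(L5)=∅

DF(L1) = ["L3"]

Answer: ["L3"]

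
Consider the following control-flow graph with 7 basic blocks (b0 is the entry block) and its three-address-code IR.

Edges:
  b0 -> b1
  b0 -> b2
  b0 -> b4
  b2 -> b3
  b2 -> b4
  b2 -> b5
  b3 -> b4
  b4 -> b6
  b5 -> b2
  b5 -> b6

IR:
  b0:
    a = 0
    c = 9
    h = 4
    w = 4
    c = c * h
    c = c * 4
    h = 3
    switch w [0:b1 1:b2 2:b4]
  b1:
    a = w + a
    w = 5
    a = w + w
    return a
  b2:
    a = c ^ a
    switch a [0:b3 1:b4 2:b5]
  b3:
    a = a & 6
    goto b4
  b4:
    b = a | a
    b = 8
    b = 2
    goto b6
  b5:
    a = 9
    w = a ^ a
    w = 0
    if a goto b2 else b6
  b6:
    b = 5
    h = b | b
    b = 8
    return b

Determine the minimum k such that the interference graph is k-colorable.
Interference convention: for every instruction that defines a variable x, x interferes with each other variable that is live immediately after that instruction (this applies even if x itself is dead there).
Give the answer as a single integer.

Answer: 4

Derivation:
Block summaries:
  b0: {a,c,h,w} / ∅
  b1: {a,w} / {a,w}
  b2: {a} / {a,c}
  b3: {a} / {a}
  b4: {b} / {a}
  b5: {a,w} / ∅
  b6: {b,h} / ∅

Backward fixpoint:
  b0 li=∅ lo={a,c,w}
  b1 li={a,w} lo=∅
  b2 li={a,c} lo={a,c}
  b3 li={a} lo={a}
  b4 li={a} lo=∅
  b5 li={c} lo={a,c}
  b6 li=∅ lo=∅

Interference:
  a: {c,h,w}
  b: ∅
  c: {a,h,w}
  h: {a,c,w}
  w: {a,c,h}

Registers:
  lower bound: {a,c,h,w} mutually conflict ⇒ χ ≥ 4
  4-colouring: R0={a,b}  R1={c}  R2={h}  R3={w}
  χ = 4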